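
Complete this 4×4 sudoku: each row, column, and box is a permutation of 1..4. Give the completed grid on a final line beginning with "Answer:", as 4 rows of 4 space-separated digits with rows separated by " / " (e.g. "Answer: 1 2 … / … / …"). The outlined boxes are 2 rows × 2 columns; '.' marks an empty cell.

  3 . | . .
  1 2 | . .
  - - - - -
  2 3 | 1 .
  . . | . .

Step 1. [r3c4∈{4}] nothing but 4 survives at r3c4. So r3c4=4.
Step 2. [r1c2∈{4}] only 4 remains possible at r1c2 ⇒ r1c2=4.
Step 3. [r2c4∈{3}] only 3 remains possible at r2c4 ⇒ r2c4=3.
Step 4. [r1c3∈{2}] only 2 remains possible at r1c3. So r1c3=2.
Step 5. [r4c2∈{1}] r4c2 has the single candidate 1 ⇒ r4c2=1.
Step 6. [r4c1∈{4}] r4c1 is down to just 4 ⇒ r4c1=4.
Step 7. [r1c4∈{1}] only 1 remains possible at r1c4, so r1c4=1.
Step 8. [r4c4∈{2}] nothing but 2 survives at r4c4 ⇒ r4c4=2.
Step 9. [r4c3∈{3}] r4c3 has the single candidate 3. So r4c3=3.
Step 10. [r2c3∈{4}] r2c3 has the single candidate 4 ⇒ r2c3=4.

Answer: 3 4 2 1 / 1 2 4 3 / 2 3 1 4 / 4 1 3 2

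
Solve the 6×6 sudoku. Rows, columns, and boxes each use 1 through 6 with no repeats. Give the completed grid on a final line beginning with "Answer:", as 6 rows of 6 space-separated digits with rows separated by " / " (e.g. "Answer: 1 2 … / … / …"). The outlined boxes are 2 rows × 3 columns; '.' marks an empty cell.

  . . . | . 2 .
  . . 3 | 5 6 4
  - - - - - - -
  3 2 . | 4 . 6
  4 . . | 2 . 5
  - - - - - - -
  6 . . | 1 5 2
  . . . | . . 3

Step 1. [r2c2∈{1}] r2c2 is down to just 1 ⇒ r2c2=1.
Step 2. [r5c3∈{4}] r5c3 is down to just 4, so r5c3=4.
Step 3. [r3c3∈{1,5}] in row 3, 5 fits only at r3c3, so r3c3=5.
Step 4. [r4c3∈{1,6}] r4c3 is the only open cell in box 3 admitting 1 ⇒ r4c3=1.
Step 5. [r6c1∈{1,2,5}] across row 6, 1 lands solely at r6c1. So r6c1=1.
Step 6. [r1c2∈{4,5,6}] 4 has one home in row 1: r1c2 ⇒ r1c2=4.
Step 7. [r1c3∈{6}] nothing but 6 survives at r1c3 ⇒ r1c3=6.
Step 8. [r6c3∈{2}] nothing but 2 survives at r6c3, so r6c3=2.
Step 9. [r4c2∈{6}] nothing but 6 survives at r4c2 ⇒ r4c2=6.
Step 10. [r4c5∈{3}] r4c5's peers cover all but 3, so r4c5=3.
Step 11. [r6c5∈{4}] r6c5 has the single candidate 4 ⇒ r6c5=4.
Step 12. [r6c4∈{6}] r6c4 is down to just 6. So r6c4=6.
Step 13. [r1c1∈{5}] r1c1's peers cover all but 5. So r1c1=5.
Step 14. [r6c2∈{5}] only 5 remains possible at r6c2, so r6c2=5.
Step 15. [r2c1∈{2}] r2c1's peers cover all but 2. So r2c1=2.
Step 16. [r1c4∈{3}] nothing but 3 survives at r1c4 ⇒ r1c4=3.
Step 17. [r3c5∈{1}] nothing but 1 survives at r3c5. So r3c5=1.
Step 18. [r5c2∈{3}] r5c2 has the single candidate 3, so r5c2=3.
Step 19. [r1c6∈{1}] r1c6 is down to just 1 ⇒ r1c6=1.

Answer: 5 4 6 3 2 1 / 2 1 3 5 6 4 / 3 2 5 4 1 6 / 4 6 1 2 3 5 / 6 3 4 1 5 2 / 1 5 2 6 4 3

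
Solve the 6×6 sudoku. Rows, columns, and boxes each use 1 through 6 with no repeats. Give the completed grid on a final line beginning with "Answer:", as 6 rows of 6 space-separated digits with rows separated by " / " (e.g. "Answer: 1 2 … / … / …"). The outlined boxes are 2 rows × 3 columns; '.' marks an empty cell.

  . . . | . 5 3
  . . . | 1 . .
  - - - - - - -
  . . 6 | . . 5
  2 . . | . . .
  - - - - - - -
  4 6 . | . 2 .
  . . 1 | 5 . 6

Step 1. [r6c1∈{3}] r6c1 is down to just 3. So r6c1=3.
Step 2. [r3c1∈{1}] r3c1 has the single candidate 1, so r3c1=1.
Step 3. [r4c5∈{1,3,4,6}] across col 5, 1 lands solely at r4c5. So r4c5=1.
Step 4. [r4c6∈{4}] nothing but 4 survives at r4c6. So r4c6=4.
Step 5. [r1c4∈{2,4,6}] r1c4 is the only open cell in col 4 admitting 4 ⇒ r1c4=4.
Step 6. [r2c3∈{2,3,4,5}] across col 3, 4 lands solely at r2c3, so r2c3=4.
Step 7. [r4c3∈{3,5}] r4c3 is the only open cell in col 3 admitting 3, so r4c3=3.
Step 8. [r2c2∈{2,3,5}] row 2 places 3 nowhere but r2c2 ⇒ r2c2=3.
Step 9. [r1c1∈{6}] nothing but 6 survives at r1c1, so r1c1=6.
Step 10. [r1c2∈{1,2}] row 1 places 1 nowhere but r1c2. So r1c2=1.
Step 11. [r3c5∈{3}] nothing but 3 survives at r3c5, so r3c5=3.
Step 12. [r6c5∈{4}] r6c5's peers cover all but 4 ⇒ r6c5=4.
Step 13. [r3c2∈{4}] nothing but 4 survives at r3c2. So r3c2=4.
Step 14. [r5c4∈{3}] r5c4 is down to just 3, so r5c4=3.
Step 15. [r2c5∈{6}] r2c5 has the single candidate 6. So r2c5=6.
Step 16. [r2c1∈{5}] only 5 remains possible at r2c1. So r2c1=5.
Step 17. [r1c3∈{2}] nothing but 2 survives at r1c3, so r1c3=2.
Step 18. [r5c3∈{5}] r5c3 has the single candidate 5. So r5c3=5.
Step 19. [r6c2∈{2}] r6c2 has the single candidate 2. So r6c2=2.
Step 20. [r2c6∈{2}] r2c6's peers cover all but 2 ⇒ r2c6=2.
Step 21. [r5c6∈{1}] only 1 remains possible at r5c6. So r5c6=1.
Step 22. [r4c4∈{6}] only 6 remains possible at r4c4 ⇒ r4c4=6.
Step 23. [r3c4∈{2}] only 2 remains possible at r3c4 ⇒ r3c4=2.
Step 24. [r4c2∈{5}] nothing but 5 survives at r4c2 ⇒ r4c2=5.

Answer: 6 1 2 4 5 3 / 5 3 4 1 6 2 / 1 4 6 2 3 5 / 2 5 3 6 1 4 / 4 6 5 3 2 1 / 3 2 1 5 4 6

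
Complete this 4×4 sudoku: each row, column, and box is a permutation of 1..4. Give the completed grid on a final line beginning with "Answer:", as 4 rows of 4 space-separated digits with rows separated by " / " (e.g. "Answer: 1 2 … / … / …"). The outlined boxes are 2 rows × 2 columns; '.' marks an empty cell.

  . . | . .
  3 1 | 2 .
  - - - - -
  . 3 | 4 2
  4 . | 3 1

Step 1. [r1c2∈{2,4}] r1c2 is the only open cell in col 2 admitting 4 ⇒ r1c2=4.
Step 2. [r4c2∈{2}] nothing but 2 survives at r4c2. So r4c2=2.
Step 3. [r1c3∈{1}] r1c3's peers cover all but 1, so r1c3=1.
Step 4. [r3c1∈{1}] only 1 remains possible at r3c1. So r3c1=1.
Step 5. [r1c1∈{2}] nothing but 2 survives at r1c1, so r1c1=2.
Step 6. [r1c4∈{3}] r1c4's peers cover all but 3. So r1c4=3.
Step 7. [r2c4∈{4}] only 4 remains possible at r2c4. So r2c4=4.

Answer: 2 4 1 3 / 3 1 2 4 / 1 3 4 2 / 4 2 3 1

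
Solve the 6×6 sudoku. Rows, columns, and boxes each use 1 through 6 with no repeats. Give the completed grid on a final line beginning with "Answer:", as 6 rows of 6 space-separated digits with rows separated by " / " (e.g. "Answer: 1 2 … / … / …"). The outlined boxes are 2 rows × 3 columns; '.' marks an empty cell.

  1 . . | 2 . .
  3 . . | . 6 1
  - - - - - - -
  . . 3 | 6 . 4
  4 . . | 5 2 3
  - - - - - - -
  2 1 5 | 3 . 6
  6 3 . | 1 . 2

Step 1. [r2c2∈{2,4,5}] across row 2, 5 lands solely at r2c2. So r2c2=5.
Step 2. [r1c2∈{4,6}] r1c2 is the only open cell in col 2 admitting 4. So r1c2=4.
Step 3. [r6c5∈{4,5}] across row 6, 5 lands solely at r6c5, so r6c5=5.
Step 4. [r1c3∈{6}] r1c3's peers cover all but 6, so r1c3=6.
Step 5. [r3c2∈{2}] nothing but 2 survives at r3c2 ⇒ r3c2=2.
Step 6. [r3c5∈{1}] r3c5 has the single candidate 1, so r3c5=1.
Step 7. [r2c4∈{4}] r2c4's peers cover all but 4 ⇒ r2c4=4.
Step 8. [r4c3∈{1}] r4c3's peers cover all but 1. So r4c3=1.
Step 9. [r1c5∈{3}] r1c5 has the single candidate 3, so r1c5=3.
Step 10. [r3c1∈{5}] r3c1's peers cover all but 5 ⇒ r3c1=5.
Step 11. [r2c3∈{2}] r2c3's peers cover all but 2. So r2c3=2.
Step 12. [r4c2∈{6}] nothing but 6 survives at r4c2, so r4c2=6.
Step 13. [r1c6∈{5}] r1c6 has the single candidate 5. So r1c6=5.
Step 14. [r6c3∈{4}] r6c3 is down to just 4, so r6c3=4.
Step 15. [r5c5∈{4}] r5c5 is down to just 4 ⇒ r5c5=4.

Answer: 1 4 6 2 3 5 / 3 5 2 4 6 1 / 5 2 3 6 1 4 / 4 6 1 5 2 3 / 2 1 5 3 4 6 / 6 3 4 1 5 2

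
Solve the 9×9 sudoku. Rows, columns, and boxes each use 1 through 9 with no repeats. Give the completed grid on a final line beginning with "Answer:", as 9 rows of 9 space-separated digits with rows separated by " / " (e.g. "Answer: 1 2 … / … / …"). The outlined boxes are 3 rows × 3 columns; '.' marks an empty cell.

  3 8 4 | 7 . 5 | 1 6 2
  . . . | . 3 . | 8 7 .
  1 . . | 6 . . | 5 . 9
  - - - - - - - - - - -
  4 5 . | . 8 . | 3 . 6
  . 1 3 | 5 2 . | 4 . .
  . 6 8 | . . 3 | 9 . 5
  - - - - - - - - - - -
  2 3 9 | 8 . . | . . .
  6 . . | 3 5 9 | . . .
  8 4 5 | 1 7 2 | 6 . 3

Step 1. [r3c5∈{4}] r3c5's peers cover all but 4, so r3c5=4.
Step 2. [r5c9∈{7,8}] across box 6, 7 lands solely at r5c9, so r5c9=7.
Step 3. [r4c3∈{2,7}] r4c3 is the only open cell in box 4 admitting 2 ⇒ r4c3=2.
Step 4. [r4c8∈{1}] r4c8's peers cover all but 1. So r4c8=1.
Step 5. [r2c2∈{2,9}] r2c2 is the only open cell in col 2 admitting 9. So r2c2=9.
Step 6. [r7c6∈{4,6}] col 6 places 4 nowhere but r7c6. So r7c6=4.
Step 7. [r8c9∈{1,4,8}] across col 9, 8 lands solely at r8c9 ⇒ r8c9=8.
Step 8. [r8c2∈{7}] r8c2 is down to just 7 ⇒ r8c2=7.
Step 9. [r8c7∈{2}] r8c7's peers cover all but 2, so r8c7=2.
Step 10. [r5c8∈{8}] r5c8 has the single candidate 8. So r5c8=8.
Step 11. [r6c4∈{4}] r6c4's peers cover all but 4 ⇒ r6c4=4.
Step 12. [r4c4∈{9}] r4c4's peers cover all but 9. So r4c4=9.
Step 13. [r7c7∈{7}] r7c7 is down to just 7. So r7c7=7.
Step 14. [r8c3∈{1}] r8c3's peers cover all but 1 ⇒ r8c3=1.
Step 15. [r8c8∈{4}] nothing but 4 survives at r8c8 ⇒ r8c8=4.
Step 16. [r9c8∈{9}] r9c8's peers cover all but 9 ⇒ r9c8=9.
Step 17. [r7c9∈{1}] r7c9's peers cover all but 1 ⇒ r7c9=1.
Step 18. [r7c8∈{5}] r7c8 is down to just 5 ⇒ r7c8=5.
Step 19. [r6c5∈{1}] r6c5 is down to just 1, so r6c5=1.
Step 20. [r7c5∈{6}] only 6 remains possible at r7c5. So r7c5=6.
Step 21. [r3c2∈{2}] nothing but 2 survives at r3c2. So r3c2=2.
Step 22. [r1c5∈{9}] r1c5's peers cover all but 9, so r1c5=9.
Step 23. [r2c6∈{1}] r2c6's peers cover all but 1. So r2c6=1.
Step 24. [r3c3∈{7}] r3c3 is down to just 7, so r3c3=7.
Step 25. [r3c6∈{8}] r3c6's peers cover all but 8 ⇒ r3c6=8.
Step 26. [r2c4∈{2}] only 2 remains possible at r2c4 ⇒ r2c4=2.
Step 27. [r3c8∈{3}] r3c8's peers cover all but 3. So r3c8=3.
Step 28. [r4c6∈{7}] nothing but 7 survives at r4c6, so r4c6=7.
Step 29. [r6c1∈{7}] r6c1 has the single candidate 7, so r6c1=7.
Step 30. [r5c1∈{9}] r5c1's peers cover all but 9, so r5c1=9.
Step 31. [r5c6∈{6}] r5c6 has the single candidate 6, so r5c6=6.
Step 32. [r2c3∈{6}] only 6 remains possible at r2c3 ⇒ r2c3=6.
Step 33. [r6c8∈{2}] nothing but 2 survives at r6c8. So r6c8=2.
Step 34. [r2c1∈{5}] r2c1's peers cover all but 5. So r2c1=5.
Step 35. [r2c9∈{4}] only 4 remains possible at r2c9 ⇒ r2c9=4.

Answer: 3 8 4 7 9 5 1 6 2 / 5 9 6 2 3 1 8 7 4 / 1 2 7 6 4 8 5 3 9 / 4 5 2 9 8 7 3 1 6 / 9 1 3 5 2 6 4 8 7 / 7 6 8 4 1 3 9 2 5 / 2 3 9 8 6 4 7 5 1 / 6 7 1 3 5 9 2 4 8 / 8 4 5 1 7 2 6 9 3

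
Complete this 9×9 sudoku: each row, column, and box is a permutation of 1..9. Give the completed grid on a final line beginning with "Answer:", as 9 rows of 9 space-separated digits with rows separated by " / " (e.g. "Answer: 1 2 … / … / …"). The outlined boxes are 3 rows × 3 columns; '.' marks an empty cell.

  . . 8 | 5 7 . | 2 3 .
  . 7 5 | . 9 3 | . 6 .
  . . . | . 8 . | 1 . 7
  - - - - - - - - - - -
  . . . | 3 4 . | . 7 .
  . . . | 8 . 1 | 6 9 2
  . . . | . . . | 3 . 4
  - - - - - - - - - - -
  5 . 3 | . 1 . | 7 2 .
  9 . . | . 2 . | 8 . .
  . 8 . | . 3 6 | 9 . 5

Step 1. [r1c6∈{4}] r1c6 is down to just 4, so r1c6=4.
Step 2. [r3c6∈{2}] r3c6 is down to just 2, so r3c6=2.
Step 3. [r6c4∈{2,6,7,9}] in col 4, 2 fits only at r6c4, so r6c4=2.
Step 4. [r4c2∈{1,2,5,6,9}] r4c2 is the only open cell in col 2 admitting 2, so r4c2=2.
Step 5. [r6c6∈{5,7,9}] r6c6 is the only open cell in box 5 admitting 7. So r6c6=7.
Step 6. [r6c8∈{1,5,8}] in col 8, 8 fits only at r6c8, so r6c8=8.
Step 7. [r9c3∈{1,2,4,7}] across col 3, 2 lands solely at r9c3 ⇒ r9c3=2.
Step 8. [r6c5∈{5,6}] in col 5, 6 fits only at r6c5, so r6c5=6.
Step 9. [r6c1∈{1}] nothing but 1 survives at r6c1 ⇒ r6c1=1.
Step 10. [r8c3∈{1,4,6,7}] col 3 places 1 nowhere but r8c3 ⇒ r8c3=1.
Step 11. [r1c1∈{6}] only 6 remains possible at r1c1 ⇒ r1c1=6.
Step 12. [r8c8∈{4}] r8c8's peers cover all but 4, so r8c8=4.
Step 13. [r4c6∈{5,9}] box 5 places 9 nowhere but r4c6 ⇒ r4c6=9.
Step 14. [r9c1∈{4,7}] across box 7, 7 lands solely at r9c1 ⇒ r9c1=7.
Step 15. [r7c2∈{4,6}] across box 7, 4 lands solely at r7c2 ⇒ r7c2=4.
Step 16. [r6c2∈{5,9}] r6c2 is the only open cell in row 6 admitting 5. So r6c2=5.
Step 17. [r5c2∈{3}] r5c2 is down to just 3. So r5c2=3.
Step 18. [r5c1∈{4}] nothing but 4 survives at r5c1 ⇒ r5c1=4.
Step 19. [r3c2∈{9}] r3c2 has the single candidate 9, so r3c2=9.
Step 20. [r7c9∈{6}] r7c9 is down to just 6, so r7c9=6.
Step 21. [r7c4∈{9}] r7c4 has the single candidate 9 ⇒ r7c4=9.
Step 22. [r3c4∈{6}] r3c4's peers cover all but 6. So r3c4=6.
Step 23. [r6c3∈{9}] only 9 remains possible at r6c3 ⇒ r6c3=9.
Step 24. [r3c1∈{3}] r3c1 has the single candidate 3 ⇒ r3c1=3.
Step 25. [r5c5∈{5}] r5c5 has the single candidate 5. So r5c5=5.
Step 26. [r2c7∈{4}] nothing but 4 survives at r2c7 ⇒ r2c7=4.
Step 27. [r2c9∈{8}] r2c9 is down to just 8. So r2c9=8.
Step 28. [r4c9∈{1}] r4c9's peers cover all but 1 ⇒ r4c9=1.
Step 29. [r4c7∈{5}] r4c7 has the single candidate 5, so r4c7=5.
Step 30. [r2c1∈{2}] r2c1 is down to just 2. So r2c1=2.
Step 31. [r4c1∈{8}] r4c1 has the single candidate 8, so r4c1=8.
Step 32. [r9c4∈{4}] r9c4's peers cover all but 4 ⇒ r9c4=4.
Step 33. [r8c9∈{3}] r8c9's peers cover all but 3, so r8c9=3.
Step 34. [r4c3∈{6}] only 6 remains possible at r4c3 ⇒ r4c3=6.
Step 35. [r1c9∈{9}] only 9 remains possible at r1c9, so r1c9=9.
Step 36. [r9c8∈{1}] r9c8's peers cover all but 1 ⇒ r9c8=1.
Step 37. [r3c8∈{5}] r3c8 has the single candidate 5, so r3c8=5.
Step 38. [r8c4∈{7}] nothing but 7 survives at r8c4, so r8c4=7.
Step 39. [r8c2∈{6}] nothing but 6 survives at r8c2. So r8c2=6.
Step 40. [r3c3∈{4}] only 4 remains possible at r3c3, so r3c3=4.
Step 41. [r5c3∈{7}] r5c3 is down to just 7 ⇒ r5c3=7.
Step 42. [r1c2∈{1}] r1c2 is down to just 1. So r1c2=1.
Step 43. [r8c6∈{5}] r8c6's peers cover all but 5, so r8c6=5.
Step 44. [r7c6∈{8}] r7c6 is down to just 8 ⇒ r7c6=8.
Step 45. [r2c4∈{1}] r2c4's peers cover all but 1, so r2c4=1.

Answer: 6 1 8 5 7 4 2 3 9 / 2 7 5 1 9 3 4 6 8 / 3 9 4 6 8 2 1 5 7 / 8 2 6 3 4 9 5 7 1 / 4 3 7 8 5 1 6 9 2 / 1 5 9 2 6 7 3 8 4 / 5 4 3 9 1 8 7 2 6 / 9 6 1 7 2 5 8 4 3 / 7 8 2 4 3 6 9 1 5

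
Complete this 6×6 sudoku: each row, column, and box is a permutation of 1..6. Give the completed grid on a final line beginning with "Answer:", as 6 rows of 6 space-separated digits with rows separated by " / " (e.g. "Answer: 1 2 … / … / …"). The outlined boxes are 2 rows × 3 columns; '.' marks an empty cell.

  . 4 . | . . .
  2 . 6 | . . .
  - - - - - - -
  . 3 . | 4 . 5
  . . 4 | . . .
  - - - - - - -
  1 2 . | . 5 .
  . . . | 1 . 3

Step 1. [r6c5∈{2,4,6}] row 6 places 2 nowhere but r6c5 ⇒ r6c5=2.
Step 2. [r1c1∈{3,5}] across col 1, 3 lands solely at r1c1 ⇒ r1c1=3.
Step 3. [r3c1∈{6}] r3c1's peers cover all but 6. So r3c1=6.
Step 4. [r3c5∈{1}] only 1 remains possible at r3c5, so r3c5=1.
Step 5. [r1c3∈{1,5}] col 3 places 1 nowhere but r1c3, so r1c3=1.
Step 6. [r1c4∈{2,5,6}] 5 has one home in row 1: r1c4. So r1c4=5.
Step 7. [r4c4∈{2,3,6}] r4c4 is the only open cell in col 4 admitting 2 ⇒ r4c4=2.
Step 8. [r4c6∈{6}] r4c6's peers cover all but 6, so r4c6=6.
Step 9. [r2c2∈{5}] nothing but 5 survives at r2c2, so r2c2=5.
Step 10. [r2c5∈{3,4}] r2c5 is the only open cell in col 5 admitting 4. So r2c5=4.
Step 11. [r4c1∈{5}] r4c1 has the single candidate 5, so r4c1=5.
Step 12. [r6c1∈{4}] only 4 remains possible at r6c1, so r6c1=4.
Step 13. [r5c6∈{4}] nothing but 4 survives at r5c6 ⇒ r5c6=4.
Step 14. [r1c6∈{2}] nothing but 2 survives at r1c6 ⇒ r1c6=2.
Step 15. [r2c4∈{3}] r2c4 has the single candidate 3 ⇒ r2c4=3.
Step 16. [r2c6∈{1}] r2c6 has the single candidate 1 ⇒ r2c6=1.
Step 17. [r1c5∈{6}] r1c5 is down to just 6. So r1c5=6.
Step 18. [r3c3∈{2}] only 2 remains possible at r3c3. So r3c3=2.
Step 19. [r6c3∈{5}] r6c3's peers cover all but 5 ⇒ r6c3=5.
Step 20. [r6c2∈{6}] r6c2 is down to just 6, so r6c2=6.
Step 21. [r4c2∈{1}] only 1 remains possible at r4c2, so r4c2=1.
Step 22. [r4c5∈{3}] r4c5 is down to just 3. So r4c5=3.
Step 23. [r5c3∈{3}] r5c3's peers cover all but 3 ⇒ r5c3=3.
Step 24. [r5c4∈{6}] r5c4's peers cover all but 6. So r5c4=6.

Answer: 3 4 1 5 6 2 / 2 5 6 3 4 1 / 6 3 2 4 1 5 / 5 1 4 2 3 6 / 1 2 3 6 5 4 / 4 6 5 1 2 3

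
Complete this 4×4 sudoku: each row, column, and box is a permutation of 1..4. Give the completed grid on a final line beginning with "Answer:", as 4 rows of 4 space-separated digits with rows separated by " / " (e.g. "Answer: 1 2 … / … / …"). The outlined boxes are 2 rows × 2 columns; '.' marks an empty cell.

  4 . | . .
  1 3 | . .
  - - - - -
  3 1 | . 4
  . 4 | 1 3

Step 1. [r2c4∈{2}] r2c4's peers cover all but 2, so r2c4=2.
Step 2. [r3c3∈{2}] r3c3's peers cover all but 2. So r3c3=2.
Step 3. [r2c3∈{4}] only 4 remains possible at r2c3, so r2c3=4.
Step 4. [r1c3∈{3}] r1c3's peers cover all but 3 ⇒ r1c3=3.
Step 5. [r1c4∈{1}] r1c4's peers cover all but 1. So r1c4=1.
Step 6. [r1c2∈{2}] r1c2 is down to just 2. So r1c2=2.
Step 7. [r4c1∈{2}] nothing but 2 survives at r4c1. So r4c1=2.

Answer: 4 2 3 1 / 1 3 4 2 / 3 1 2 4 / 2 4 1 3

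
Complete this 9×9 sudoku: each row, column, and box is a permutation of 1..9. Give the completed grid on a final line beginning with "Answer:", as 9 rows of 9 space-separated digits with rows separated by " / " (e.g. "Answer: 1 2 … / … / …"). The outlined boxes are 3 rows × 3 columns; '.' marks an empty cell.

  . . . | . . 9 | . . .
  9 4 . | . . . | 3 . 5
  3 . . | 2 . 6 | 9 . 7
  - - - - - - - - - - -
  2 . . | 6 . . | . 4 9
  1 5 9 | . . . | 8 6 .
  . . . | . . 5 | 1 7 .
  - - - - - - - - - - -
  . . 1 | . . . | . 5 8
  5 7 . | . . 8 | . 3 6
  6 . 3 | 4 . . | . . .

Step 1. [r1c4∈{1,3,5,7,8}] 5 has one home in col 4: r1c4 ⇒ r1c4=5.
Step 2. [r1c5∈{1,3,4,7,8}] row 1 places 3 nowhere but r1c5, so r1c5=3.
Step 3. [r9c2∈{2,8,9}] r9c2 is the only open cell in row 9 admitting 8, so r9c2=8.
Step 4. [r2c3∈{2,6,7,8}] across row 2, 6 lands solely at r2c3 ⇒ r2c3=6.
Step 5. [r2c8∈{1,2,8}] across row 2, 2 lands solely at r2c8. So r2c8=2.
Step 6. [r5c6∈{2,3,4,7}] r5c6 is the only open cell in col 6 admitting 4. So r5c6=4.
Step 7. [r4c3∈{7,8}] 7 has one home in box 4: r4c3 ⇒ r4c3=7.
Step 8. [r4c5∈{1,8}] in row 4, 8 fits only at r4c5, so r4c5=8.
Step 9. [r9c5∈{1,2,5,7,9}] 5 has one home in row 9: r9c5 ⇒ r9c5=5.
Step 10. [r7c5∈{2,6,7,9}] in row 7, 6 fits only at r7c5 ⇒ r7c5=6.
Step 11. [r7c1∈{4}] r7c1 has the single candidate 4 ⇒ r7c1=4.
Step 12. [r8c3∈{2}] r8c3 is down to just 2, so r8c3=2.
Step 13. [r1c3∈{8}] r1c3 has the single candidate 8. So r1c3=8.
Step 14. [r1c8∈{1}] r1c8's peers cover all but 1 ⇒ r1c8=1.
Step 15. [r4c6∈{1,3}] r4c6 is the only open cell in row 4 admitting 1 ⇒ r4c6=1.
Step 16. [r2c6∈{7}] nothing but 7 survives at r2c6. So r2c6=7.
Step 17. [r7c4∈{3,7,9}] box 8 places 7 nowhere but r7c4. So r7c4=7.
Step 18. [r7c7∈{2}] r7c7 is down to just 2 ⇒ r7c7=2.
Step 19. [r2c5∈{1}] r2c5 is down to just 1 ⇒ r2c5=1.
Step 20. [r5c4∈{3}] only 3 remains possible at r5c4. So r5c4=3.
Step 21. [r8c5∈{9}] r8c5 is down to just 9 ⇒ r8c5=9.
Step 22. [r5c9∈{2}] nothing but 2 survives at r5c9. So r5c9=2.
Step 23. [r6c2∈{3,6}] across row 6, 6 lands solely at r6c2. So r6c2=6.
Step 24. [r1c7∈{4,6}] 6 has one home in row 1: r1c7, so r1c7=6.
Step 25. [r3c8∈{8}] r3c8 has the single candidate 8 ⇒ r3c8=8.
Step 26. [r3c3∈{5}] r3c3 is down to just 5 ⇒ r3c3=5.
Step 27. [r9c8∈{9}] r9c8 is down to just 9. So r9c8=9.
Step 28. [r2c4∈{8}] r2c4 is down to just 8, so r2c4=8.
Step 29. [r1c2∈{2}] r1c2 is down to just 2. So r1c2=2.
Step 30. [r7c2∈{9}] r7c2's peers cover all but 9. So r7c2=9.
Step 31. [r6c1∈{8}] r6c1's peers cover all but 8. So r6c1=8.
Step 32. [r5c5∈{7}] r5c5 is down to just 7 ⇒ r5c5=7.
Step 33. [r6c5∈{2}] r6c5's peers cover all but 2 ⇒ r6c5=2.
Step 34. [r6c3∈{4}] nothing but 4 survives at r6c3 ⇒ r6c3=4.
Step 35. [r9c6∈{2}] only 2 remains possible at r9c6. So r9c6=2.
Step 36. [r9c7∈{7}] only 7 remains possible at r9c7, so r9c7=7.
Step 37. [r4c7∈{5}] r4c7 is down to just 5 ⇒ r4c7=5.
Step 38. [r3c2∈{1}] nothing but 1 survives at r3c2. So r3c2=1.
Step 39. [r8c7∈{4}] r8c7 is down to just 4. So r8c7=4.
Step 40. [r7c6∈{3}] r7c6 is down to just 3, so r7c6=3.
Step 41. [r8c4∈{1}] r8c4 has the single candidate 1. So r8c4=1.
Step 42. [r4c2∈{3}] r4c2's peers cover all but 3, so r4c2=3.
Step 43. [r3c5∈{4}] r3c5's peers cover all but 4. So r3c5=4.
Step 44. [r1c9∈{4}] only 4 remains possible at r1c9. So r1c9=4.
Step 45. [r9c9∈{1}] r9c9's peers cover all but 1. So r9c9=1.
Step 46. [r6c4∈{9}] r6c4's peers cover all but 9, so r6c4=9.
Step 47. [r1c1∈{7}] r1c1's peers cover all but 7 ⇒ r1c1=7.
Step 48. [r6c9∈{3}] r6c9 is down to just 3, so r6c9=3.

Answer: 7 2 8 5 3 9 6 1 4 / 9 4 6 8 1 7 3 2 5 / 3 1 5 2 4 6 9 8 7 / 2 3 7 6 8 1 5 4 9 / 1 5 9 3 7 4 8 6 2 / 8 6 4 9 2 5 1 7 3 / 4 9 1 7 6 3 2 5 8 / 5 7 2 1 9 8 4 3 6 / 6 8 3 4 5 2 7 9 1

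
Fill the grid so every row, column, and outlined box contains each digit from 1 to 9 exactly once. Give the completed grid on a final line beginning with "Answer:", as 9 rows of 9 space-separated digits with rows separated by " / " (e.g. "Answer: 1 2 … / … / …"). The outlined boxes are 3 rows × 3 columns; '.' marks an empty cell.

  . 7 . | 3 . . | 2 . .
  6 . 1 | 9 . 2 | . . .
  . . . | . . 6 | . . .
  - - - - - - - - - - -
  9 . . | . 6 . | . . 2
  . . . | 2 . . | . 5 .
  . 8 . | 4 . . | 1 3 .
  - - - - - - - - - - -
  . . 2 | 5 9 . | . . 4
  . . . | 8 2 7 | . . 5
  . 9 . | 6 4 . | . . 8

Step 1. [r5c5∈{1,3,7,8}] in col 5, 3 fits only at r5c5 ⇒ r5c5=3.
Step 2. [r1c6∈{1,4,5,8}] 4 has one home in col 6: r1c6. So r1c6=4.
Step 3. [r7c1∈{1,3,7,8}] row 7 places 8 nowhere but r7c1. So r7c1=8.
Step 4. [r1c1∈{5}] r1c1's peers cover all but 5. So r1c1=5.
Step 5. [r4c2∈{1,3,4,5}] 5 has one home in col 2: r4c2. So r4c2=5.
Step 6. [r4c3∈{3,4,7}] across row 4, 3 lands solely at r4c3 ⇒ r4c3=3.
Step 7. [r3c2∈{2,3,4}] col 2 places 2 nowhere but r3c2. So r3c2=2.
Step 8. [r9c8∈{1,2,7}] 2 has one home in row 9: r9c8 ⇒ r9c8=2.
Step 9. [r6c6∈{5,9}] 5 has one home in col 6: r6c6. So r6c6=5.
Step 10. [r6c5∈{7}] r6c5 has the single candidate 7, so r6c5=7.
Step 11. [r6c9∈{6,9}] 9 has one home in row 6: r6c9. So r6c9=9.
Step 12. [r3c4∈{1,7}] in col 4, 7 fits only at r3c4, so r3c4=7.
Step 13. [r6c3∈{6}] r6c3 has the single candidate 6 ⇒ r6c3=6.
Step 14. [r8c3∈{4}] r8c3 is down to just 4 ⇒ r8c3=4.
Step 15. [r5c3∈{7}] r5c3 is down to just 7 ⇒ r5c3=7.
Step 16. [r9c1∈{1,3,7}] r9c1 is the only open cell in col 1 admitting 7 ⇒ r9c1=7.
Step 17. [r9c7∈{3}] r9c7 is down to just 3. So r9c7=3.
Step 18. [r9c6∈{1}] r9c6 is down to just 1, so r9c6=1.
Step 19. [r2c9∈{3,7}] in col 9, 7 fits only at r2c9 ⇒ r2c9=7.
Step 20. [r2c2∈{3,4}] r2c2 is the only open cell in row 2 admitting 3 ⇒ r2c2=3.
Step 21. [r3c1∈{4}] r3c1's peers cover all but 4. So r3c1=4.
Step 22. [r4c6∈{8}] r4c6 is down to just 8. So r4c6=8.
Step 23. [r5c7∈{4,6,8}] in row 5, 8 fits only at r5c7. So r5c7=8.
Step 24. [r5c1∈{1}] nothing but 1 survives at r5c1 ⇒ r5c1=1.
Step 25. [r5c9∈{6}] r5c9 is down to just 6, so r5c9=6.
Step 26. [r1c8∈{1,6,8,9}] r1c8 is the only open cell in row 1 admitting 6, so r1c8=6.
Step 27. [r1c9∈{1}] r1c9 is down to just 1, so r1c9=1.
Step 28. [r1c5∈{8}] r1c5 is down to just 8 ⇒ r1c5=8.
Step 29. [r2c8∈{4,8}] row 2 places 8 nowhere but r2c8, so r2c8=8.
Step 30. [r3c8∈{9}] r3c8's peers cover all but 9 ⇒ r3c8=9.
Step 31. [r3c7∈{5}] r3c7's peers cover all but 5. So r3c7=5.
Step 32. [r4c8∈{4,7}] r4c8 is the only open cell in col 8 admitting 4, so r4c8=4.
Step 33. [r8c8∈{1}] only 1 remains possible at r8c8 ⇒ r8c8=1.
Step 34. [r8c2∈{6}] r8c2's peers cover all but 6, so r8c2=6.
Step 35. [r7c8∈{7}] r7c8 is down to just 7, so r7c8=7.
Step 36. [r9c3∈{5}] r9c3 is down to just 5 ⇒ r9c3=5.
Step 37. [r6c1∈{2}] r6c1 has the single candidate 2, so r6c1=2.
Step 38. [r3c3∈{8}] r3c3's peers cover all but 8 ⇒ r3c3=8.
Step 39. [r8c7∈{9}] r8c7 is down to just 9, so r8c7=9.
Step 40. [r2c5∈{5}] r2c5's peers cover all but 5, so r2c5=5.
Step 41. [r2c7∈{4}] r2c7 is down to just 4. So r2c7=4.
Step 42. [r7c7∈{6}] r7c7's peers cover all but 6. So r7c7=6.
Step 43. [r7c2∈{1}] r7c2 is down to just 1, so r7c2=1.
Step 44. [r5c2∈{4}] r5c2 has the single candidate 4 ⇒ r5c2=4.
Step 45. [r3c9∈{3}] nothing but 3 survives at r3c9. So r3c9=3.
Step 46. [r7c6∈{3}] r7c6 has the single candidate 3. So r7c6=3.
Step 47. [r3c5∈{1}] only 1 remains possible at r3c5 ⇒ r3c5=1.
Step 48. [r5c6∈{9}] r5c6 is down to just 9. So r5c6=9.
Step 49. [r4c4∈{1}] r4c4 is down to just 1, so r4c4=1.
Step 50. [r4c7∈{7}] only 7 remains possible at r4c7 ⇒ r4c7=7.
Step 51. [r8c1∈{3}] r8c1's peers cover all but 3, so r8c1=3.
Step 52. [r1c3∈{9}] r1c3's peers cover all but 9. So r1c3=9.

Answer: 5 7 9 3 8 4 2 6 1 / 6 3 1 9 5 2 4 8 7 / 4 2 8 7 1 6 5 9 3 / 9 5 3 1 6 8 7 4 2 / 1 4 7 2 3 9 8 5 6 / 2 8 6 4 7 5 1 3 9 / 8 1 2 5 9 3 6 7 4 / 3 6 4 8 2 7 9 1 5 / 7 9 5 6 4 1 3 2 8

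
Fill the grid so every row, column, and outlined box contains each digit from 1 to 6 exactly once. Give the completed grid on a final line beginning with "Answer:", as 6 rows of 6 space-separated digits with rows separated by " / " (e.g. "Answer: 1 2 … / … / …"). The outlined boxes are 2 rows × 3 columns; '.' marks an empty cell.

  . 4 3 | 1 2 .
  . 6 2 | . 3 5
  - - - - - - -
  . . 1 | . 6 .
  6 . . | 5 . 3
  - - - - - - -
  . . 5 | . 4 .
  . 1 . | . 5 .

Step 1. [r3c6∈{2,4}] col 6 places 4 nowhere but r3c6. So r3c6=4.
Step 2. [r3c4∈{2}] r3c4 is down to just 2 ⇒ r3c4=2.
Step 3. [r6c1∈{2,3,4}] 4 has one home in col 1: r6c1 ⇒ r6c1=4.
Step 4. [r5c1∈{2,3}] across col 1, 2 lands solely at r5c1. So r5c1=2.
Step 5. [r6c3∈{6}] r6c3 is down to just 6, so r6c3=6.
Step 6. [r5c2∈{3}] nothing but 3 survives at r5c2. So r5c2=3.
Step 7. [r1c1∈{5}] r1c1's peers cover all but 5 ⇒ r1c1=5.
Step 8. [r1c6∈{6}] r1c6 has the single candidate 6 ⇒ r1c6=6.
Step 9. [r3c1∈{3}] only 3 remains possible at r3c1. So r3c1=3.
Step 10. [r4c2∈{2}] r4c2 has the single candidate 2 ⇒ r4c2=2.
Step 11. [r6c6∈{2}] r6c6 has the single candidate 2 ⇒ r6c6=2.
Step 12. [r2c4∈{4}] r2c4 has the single candidate 4 ⇒ r2c4=4.
Step 13. [r3c2∈{5}] r3c2 is down to just 5 ⇒ r3c2=5.
Step 14. [r4c5∈{1}] r4c5's peers cover all but 1. So r4c5=1.
Step 15. [r5c6∈{1}] r5c6 has the single candidate 1, so r5c6=1.
Step 16. [r2c1∈{1}] r2c1 is down to just 1 ⇒ r2c1=1.
Step 17. [r6c4∈{3}] r6c4 has the single candidate 3. So r6c4=3.
Step 18. [r4c3∈{4}] r4c3 has the single candidate 4, so r4c3=4.
Step 19. [r5c4∈{6}] r5c4 is down to just 6 ⇒ r5c4=6.

Answer: 5 4 3 1 2 6 / 1 6 2 4 3 5 / 3 5 1 2 6 4 / 6 2 4 5 1 3 / 2 3 5 6 4 1 / 4 1 6 3 5 2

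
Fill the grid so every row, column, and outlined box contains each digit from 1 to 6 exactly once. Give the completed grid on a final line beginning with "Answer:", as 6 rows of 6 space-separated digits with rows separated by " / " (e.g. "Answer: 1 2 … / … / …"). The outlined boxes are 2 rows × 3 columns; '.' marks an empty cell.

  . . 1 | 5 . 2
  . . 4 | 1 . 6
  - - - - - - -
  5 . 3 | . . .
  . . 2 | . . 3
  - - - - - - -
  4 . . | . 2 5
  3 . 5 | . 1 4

Step 1. [r6c4∈{6}] only 6 remains possible at r6c4. So r6c4=6.
Step 2. [r4c4∈{4}] r4c4 has the single candidate 4. So r4c4=4.
Step 3. [r5c2∈{1,6}] 1 has one home in row 5: r5c2 ⇒ r5c2=1.
Step 4. [r4c2∈{6}] nothing but 6 survives at r4c2, so r4c2=6.
Step 5. [r1c2∈{3}] r1c2 is down to just 3. So r1c2=3.
Step 6. [r6c2∈{2}] r6c2's peers cover all but 2, so r6c2=2.
Step 7. [r2c1∈{2}] r2c1 has the single candidate 2, so r2c1=2.
Step 8. [r1c5∈{4}] r1c5 has the single candidate 4. So r1c5=4.
Step 9. [r4c5∈{5}] r4c5's peers cover all but 5 ⇒ r4c5=5.
Step 10. [r5c4∈{3}] only 3 remains possible at r5c4 ⇒ r5c4=3.
Step 11. [r4c1∈{1}] only 1 remains possible at r4c1 ⇒ r4c1=1.
Step 12. [r2c5∈{3}] r2c5 has the single candidate 3. So r2c5=3.
Step 13. [r3c6∈{1}] only 1 remains possible at r3c6 ⇒ r3c6=1.
Step 14. [r3c5∈{6}] r3c5 is down to just 6 ⇒ r3c5=6.
Step 15. [r5c3∈{6}] r5c3's peers cover all but 6. So r5c3=6.
Step 16. [r3c4∈{2}] nothing but 2 survives at r3c4, so r3c4=2.
Step 17. [r2c2∈{5}] r2c2 is down to just 5 ⇒ r2c2=5.
Step 18. [r1c1∈{6}] r1c1 has the single candidate 6, so r1c1=6.
Step 19. [r3c2∈{4}] nothing but 4 survives at r3c2. So r3c2=4.

Answer: 6 3 1 5 4 2 / 2 5 4 1 3 6 / 5 4 3 2 6 1 / 1 6 2 4 5 3 / 4 1 6 3 2 5 / 3 2 5 6 1 4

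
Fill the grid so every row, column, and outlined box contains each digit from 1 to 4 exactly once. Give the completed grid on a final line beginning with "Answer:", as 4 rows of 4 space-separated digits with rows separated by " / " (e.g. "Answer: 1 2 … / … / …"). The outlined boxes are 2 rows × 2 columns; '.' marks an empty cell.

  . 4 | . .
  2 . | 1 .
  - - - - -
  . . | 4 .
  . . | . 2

Step 1. [r1c4∈{3}] r1c4's peers cover all but 3. So r1c4=3.
Step 2. [r2c2∈{3}] only 3 remains possible at r2c2, so r2c2=3.
Step 3. [r4c2∈{1}] r4c2 has the single candidate 1, so r4c2=1.
Step 4. [r4c3∈{3}] only 3 remains possible at r4c3 ⇒ r4c3=3.
Step 5. [r1c3∈{2}] r1c3 has the single candidate 2, so r1c3=2.
Step 6. [r2c4∈{4}] r2c4's peers cover all but 4. So r2c4=4.
Step 7. [r1c1∈{1}] r1c1 has the single candidate 1 ⇒ r1c1=1.
Step 8. [r3c4∈{1}] r3c4 has the single candidate 1 ⇒ r3c4=1.
Step 9. [r3c1∈{3}] r3c1 is down to just 3, so r3c1=3.
Step 10. [r3c2∈{2}] r3c2 is down to just 2. So r3c2=2.
Step 11. [r4c1∈{4}] r4c1's peers cover all but 4, so r4c1=4.

Answer: 1 4 2 3 / 2 3 1 4 / 3 2 4 1 / 4 1 3 2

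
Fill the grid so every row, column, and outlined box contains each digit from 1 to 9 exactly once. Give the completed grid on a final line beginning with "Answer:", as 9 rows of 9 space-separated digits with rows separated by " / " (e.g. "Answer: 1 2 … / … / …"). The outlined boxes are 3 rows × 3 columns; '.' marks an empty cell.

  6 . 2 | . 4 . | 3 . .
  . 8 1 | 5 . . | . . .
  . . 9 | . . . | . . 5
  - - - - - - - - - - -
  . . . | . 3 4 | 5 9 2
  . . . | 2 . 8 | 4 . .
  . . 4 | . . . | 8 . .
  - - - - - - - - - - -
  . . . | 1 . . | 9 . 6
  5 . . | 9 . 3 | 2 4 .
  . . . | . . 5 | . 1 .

Step 1. [r9c7∈{7}] r9c7's peers cover all but 7. So r9c7=7.
Step 2. [r2c1∈{3,4,7}] 3 has one home in row 2: r2c1, so r2c1=3.
Step 3. [r5c3∈{3,5,6,7}] r5c3 is the only open cell in col 3 admitting 5. So r5c3=5.
Step 4. [r8c9∈{8}] r8c9 is down to just 8 ⇒ r8c9=8.
Step 5. [r2c7∈{6}] r2c7 is down to just 6. So r2c7=6.
Step 6. [r9c9∈{3}] nothing but 3 survives at r9c9. So r9c9=3.
Step 7. [r8c2∈{1,6,7}] r8c2 is the only open cell in row 8 admitting 1 ⇒ r8c2=1.
Step 8. [r4c1∈{1,7,8}] 1 has one home in row 4: r4c1, so r4c1=1.
Step 9. [r9c4∈{4,6,8}] across col 4, 4 lands solely at r9c4 ⇒ r9c4=4.
Step 10. [r4c3∈{6,7,8}] 8 has one home in row 4: r4c3, so r4c3=8.
Step 11. [r6c5∈{1,5,6,7,9}] 5 has one home in row 6: r6c5 ⇒ r6c5=5.
Step 12. [r9c3∈{6}] r9c3's peers cover all but 6 ⇒ r9c3=6.
Step 13. [r8c3∈{7}] nothing but 7 survives at r8c3, so r8c3=7.
Step 14. [r3c4∈{3,6,7,8}] r3c4 is the only open cell in row 3 admitting 3, so r3c4=3.
Step 15. [r3c7∈{1}] nothing but 1 survives at r3c7 ⇒ r3c7=1.
Step 16. [r5c5∈{1,6,7,9}] in col 5, 1 fits only at r5c5. So r5c5=1.
Step 17. [r5c9∈{7}] only 7 remains possible at r5c9. So r5c9=7.
Step 18. [r6c6∈{6,7,9}] r6c6 is the only open cell in box 5 admitting 9 ⇒ r6c6=9.
Step 19. [r1c4∈{7,8}] in col 4, 8 fits only at r1c4, so r1c4=8.
Step 20. [r1c8∈{7}] only 7 remains possible at r1c8, so r1c8=7.
Step 21. [r2c8∈{2}] r2c8 has the single candidate 2 ⇒ r2c8=2.
Step 22. [r2c6∈{7}] nothing but 7 survives at r2c6 ⇒ r2c6=7.
Step 23. [r7c6∈{2}] r7c6 has the single candidate 2. So r7c6=2.
Step 24. [r9c5∈{8}] r9c5 is down to just 8, so r9c5=8.
Step 25. [r5c1∈{9}] only 9 remains possible at r5c1. So r5c1=9.
Step 26. [r9c1∈{2}] only 2 remains possible at r9c1 ⇒ r9c1=2.
Step 27. [r6c1∈{7}] r6c1's peers cover all but 7, so r6c1=7.
Step 28. [r4c2∈{6}] only 6 remains possible at r4c2 ⇒ r4c2=6.
Step 29. [r5c2∈{3}] r5c2 has the single candidate 3, so r5c2=3.
Step 30. [r7c2∈{4}] r7c2 is down to just 4. So r7c2=4.
Step 31. [r8c5∈{6}] r8c5's peers cover all but 6, so r8c5=6.
Step 32. [r5c8∈{6}] r5c8 has the single candidate 6. So r5c8=6.
Step 33. [r1c9∈{9}] r1c9's peers cover all but 9. So r1c9=9.
Step 34. [r3c1∈{4}] only 4 remains possible at r3c1 ⇒ r3c1=4.
Step 35. [r2c9∈{4}] r2c9 has the single candidate 4. So r2c9=4.
Step 36. [r3c2∈{7}] r3c2 is down to just 7, so r3c2=7.
Step 37. [r3c5∈{2}] r3c5 has the single candidate 2. So r3c5=2.
Step 38. [r7c3∈{3}] r7c3 is down to just 3, so r7c3=3.
Step 39. [r6c2∈{2}] only 2 remains possible at r6c2, so r6c2=2.
Step 40. [r1c6∈{1}] r1c6 is down to just 1. So r1c6=1.
Step 41. [r3c8∈{8}] r3c8's peers cover all but 8, so r3c8=8.
Step 42. [r6c4∈{6}] r6c4's peers cover all but 6 ⇒ r6c4=6.
Step 43. [r7c1∈{8}] r7c1 is down to just 8. So r7c1=8.
Step 44. [r6c8∈{3}] r6c8 has the single candidate 3. So r6c8=3.
Step 45. [r6c9∈{1}] nothing but 1 survives at r6c9, so r6c9=1.
Step 46. [r3c6∈{6}] r3c6's peers cover all but 6. So r3c6=6.
Step 47. [r4c4∈{7}] nothing but 7 survives at r4c4, so r4c4=7.
Step 48. [r7c8∈{5}] only 5 remains possible at r7c8. So r7c8=5.
Step 49. [r1c2∈{5}] r1c2 has the single candidate 5. So r1c2=5.
Step 50. [r9c2∈{9}] r9c2 is down to just 9 ⇒ r9c2=9.
Step 51. [r2c5∈{9}] only 9 remains possible at r2c5. So r2c5=9.
Step 52. [r7c5∈{7}] only 7 remains possible at r7c5. So r7c5=7.

Answer: 6 5 2 8 4 1 3 7 9 / 3 8 1 5 9 7 6 2 4 / 4 7 9 3 2 6 1 8 5 / 1 6 8 7 3 4 5 9 2 / 9 3 5 2 1 8 4 6 7 / 7 2 4 6 5 9 8 3 1 / 8 4 3 1 7 2 9 5 6 / 5 1 7 9 6 3 2 4 8 / 2 9 6 4 8 5 7 1 3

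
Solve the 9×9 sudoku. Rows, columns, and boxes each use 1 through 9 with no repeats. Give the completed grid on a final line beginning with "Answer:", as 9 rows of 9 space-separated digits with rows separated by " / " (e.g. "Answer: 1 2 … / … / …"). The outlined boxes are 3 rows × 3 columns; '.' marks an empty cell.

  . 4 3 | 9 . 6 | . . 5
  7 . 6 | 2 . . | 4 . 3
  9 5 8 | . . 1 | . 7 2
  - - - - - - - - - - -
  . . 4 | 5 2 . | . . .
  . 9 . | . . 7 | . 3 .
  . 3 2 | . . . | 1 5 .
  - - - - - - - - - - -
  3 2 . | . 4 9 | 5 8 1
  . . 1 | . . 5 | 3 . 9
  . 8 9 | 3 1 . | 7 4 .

Step 1. [r9c9∈{6}] r9c9's peers cover all but 6, so r9c9=6.
Step 2. [r4c8∈{6,9}] col 8 places 6 nowhere but r4c8 ⇒ r4c8=6.
Step 3. [r7c4∈{6,7}] r7c4 is the only open cell in row 7 admitting 6, so r7c4=6.
Step 4. [r6c6∈{4,8}] in col 6, 4 fits only at r6c6 ⇒ r6c6=4.
Step 5. [r6c4∈{8}] r6c4 has the single candidate 8, so r6c4=8.
Step 6. [r8c5∈{7,8}] in row 8, 8 fits only at r8c5, so r8c5=8.
Step 7. [r4c2∈{1,7}] box 4 places 7 nowhere but r4c2. So r4c2=7.
Step 8. [r4c9∈{8}] r4c9's peers cover all but 8. So r4c9=8.
Step 9. [r5c1∈{1,5,6,8}] in row 5, 8 fits only at r5c1 ⇒ r5c1=8.
Step 10. [r1c8∈{1}] nothing but 1 survives at r1c8 ⇒ r1c8=1.
Step 11. [r6c1∈{6}] r6c1's peers cover all but 6, so r6c1=6.
Step 12. [r3c4∈{4}] only 4 remains possible at r3c4, so r3c4=4.
Step 13. [r5c5∈{6}] r5c5's peers cover all but 6 ⇒ r5c5=6.
Step 14. [r2c8∈{9}] r2c8 has the single candidate 9. So r2c8=9.
Step 15. [r8c8∈{2}] r8c8 is down to just 2 ⇒ r8c8=2.
Step 16. [r1c7∈{8}] nothing but 8 survives at r1c7 ⇒ r1c7=8.
Step 17. [r9c6∈{2}] r9c6 has the single candidate 2 ⇒ r9c6=2.
Step 18. [r9c1∈{5}] r9c1 is down to just 5. So r9c1=5.
Step 19. [r2c2∈{1}] nothing but 1 survives at r2c2, so r2c2=1.
Step 20. [r5c3∈{5}] r5c3 is down to just 5. So r5c3=5.
Step 21. [r7c3∈{7}] r7c3 is down to just 7 ⇒ r7c3=7.
Step 22. [r4c7∈{9}] nothing but 9 survives at r4c7. So r4c7=9.
Step 23. [r6c9∈{7}] nothing but 7 survives at r6c9. So r6c9=7.
Step 24. [r3c7∈{6}] r3c7 has the single candidate 6, so r3c7=6.
Step 25. [r3c5∈{3}] nothing but 3 survives at r3c5, so r3c5=3.
Step 26. [r4c1∈{1}] r4c1's peers cover all but 1 ⇒ r4c1=1.
Step 27. [r2c6∈{8}] r2c6's peers cover all but 8. So r2c6=8.
Step 28. [r5c7∈{2}] nothing but 2 survives at r5c7, so r5c7=2.
Step 29. [r6c5∈{9}] r6c5 is down to just 9. So r6c5=9.
Step 30. [r5c4∈{1}] r5c4 has the single candidate 1. So r5c4=1.
Step 31. [r5c9∈{4}] nothing but 4 survives at r5c9. So r5c9=4.
Step 32. [r1c1∈{2}] only 2 remains possible at r1c1. So r1c1=2.
Step 33. [r8c1∈{4}] nothing but 4 survives at r8c1, so r8c1=4.
Step 34. [r4c6∈{3}] r4c6 is down to just 3, so r4c6=3.
Step 35. [r8c2∈{6}] r8c2 has the single candidate 6 ⇒ r8c2=6.
Step 36. [r8c4∈{7}] nothing but 7 survives at r8c4. So r8c4=7.
Step 37. [r1c5∈{7}] r1c5's peers cover all but 7. So r1c5=7.
Step 38. [r2c5∈{5}] only 5 remains possible at r2c5, so r2c5=5.

Answer: 2 4 3 9 7 6 8 1 5 / 7 1 6 2 5 8 4 9 3 / 9 5 8 4 3 1 6 7 2 / 1 7 4 5 2 3 9 6 8 / 8 9 5 1 6 7 2 3 4 / 6 3 2 8 9 4 1 5 7 / 3 2 7 6 4 9 5 8 1 / 4 6 1 7 8 5 3 2 9 / 5 8 9 3 1 2 7 4 6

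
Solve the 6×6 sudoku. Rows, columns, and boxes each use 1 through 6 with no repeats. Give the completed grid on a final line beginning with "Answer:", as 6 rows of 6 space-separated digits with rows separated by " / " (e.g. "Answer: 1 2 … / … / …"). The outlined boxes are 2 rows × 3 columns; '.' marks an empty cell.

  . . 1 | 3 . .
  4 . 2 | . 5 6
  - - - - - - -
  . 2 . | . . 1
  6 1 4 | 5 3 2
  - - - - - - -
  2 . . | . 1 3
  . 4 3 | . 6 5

Step 1. [r3c3∈{5}] only 5 remains possible at r3c3, so r3c3=5.
Step 2. [r3c5∈{4}] nothing but 4 survives at r3c5, so r3c5=4.
Step 3. [r5c2∈{5,6}] row 5 places 5 nowhere but r5c2, so r5c2=5.
Step 4. [r2c4∈{1}] r2c4 is down to just 1, so r2c4=1.
Step 5. [r6c1∈{1}] only 1 remains possible at r6c1, so r6c1=1.
Step 6. [r3c1∈{3}] r3c1 has the single candidate 3 ⇒ r3c1=3.
Step 7. [r3c4∈{6}] r3c4 is down to just 6 ⇒ r3c4=6.
Step 8. [r6c4∈{2}] r6c4 has the single candidate 2 ⇒ r6c4=2.
Step 9. [r1c1∈{5}] nothing but 5 survives at r1c1 ⇒ r1c1=5.
Step 10. [r5c3∈{6}] r5c3 has the single candidate 6. So r5c3=6.
Step 11. [r1c2∈{6}] r1c2 is down to just 6, so r1c2=6.
Step 12. [r1c6∈{4}] r1c6 has the single candidate 4 ⇒ r1c6=4.
Step 13. [r5c4∈{4}] r5c4 has the single candidate 4, so r5c4=4.
Step 14. [r2c2∈{3}] r2c2 is down to just 3, so r2c2=3.
Step 15. [r1c5∈{2}] only 2 remains possible at r1c5 ⇒ r1c5=2.

Answer: 5 6 1 3 2 4 / 4 3 2 1 5 6 / 3 2 5 6 4 1 / 6 1 4 5 3 2 / 2 5 6 4 1 3 / 1 4 3 2 6 5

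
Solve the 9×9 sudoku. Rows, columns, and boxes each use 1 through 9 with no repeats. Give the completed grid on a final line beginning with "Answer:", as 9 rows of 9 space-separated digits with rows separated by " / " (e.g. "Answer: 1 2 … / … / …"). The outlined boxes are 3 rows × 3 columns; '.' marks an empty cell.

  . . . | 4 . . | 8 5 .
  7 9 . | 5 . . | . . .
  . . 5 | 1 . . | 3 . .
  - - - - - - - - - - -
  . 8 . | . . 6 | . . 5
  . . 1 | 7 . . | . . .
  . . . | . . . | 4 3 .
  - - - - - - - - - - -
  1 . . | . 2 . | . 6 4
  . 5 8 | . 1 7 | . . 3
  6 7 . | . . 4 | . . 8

Step 1. [r7c2∈{3}] r7c2's peers cover all but 3. So r7c2=3.
Step 2. [r7c3∈{9}] nothing but 9 survives at r7c3, so r7c3=9.
Step 3. [r9c3∈{2}] r9c3 has the single candidate 2. So r9c3=2.
Step 4. [r6c6∈{1,2,5,8,9}] across col 6, 1 lands solely at r6c6, so r6c6=1.
Step 5. [r5c8∈{2,8,9}] r5c8 is the only open cell in col 8 admitting 8 ⇒ r5c8=8.
Step 6. [r3c1∈{2,4,8}] r3c1 is the only open cell in col 1 admitting 8, so r3c1=8.
Step 7. [r1c2∈{1,2,6}] across col 2, 1 lands solely at r1c2 ⇒ r1c2=1.
Step 8. [r2c9∈{1,2,6}] across col 9, 1 lands solely at r2c9, so r2c9=1.
Step 9. [r8c1∈{4}] r8c1 has the single candidate 4, so r8c1=4.
Step 10. [r7c4∈{8}] r7c4's peers cover all but 8, so r7c4=8.
Step 11. [r2c6∈{2,3,8}] across col 6, 8 lands solely at r2c6, so r2c6=8.
Step 12. [r7c6∈{5}] nothing but 5 survives at r7c6 ⇒ r7c6=5.
Step 13. [r6c5∈{5,8,9}] 8 has one home in row 6: r6c5. So r6c5=8.
Step 14. [r5c5∈{3,4,5,9}] across col 5, 5 lands solely at r5c5. So r5c5=5.
Step 15. [r5c2∈{2,4,6}] across row 5, 4 lands solely at r5c2 ⇒ r5c2=4.
Step 16. [r3c8∈{2,4,7,9}] in row 3, 4 fits only at r3c8, so r3c8=4.
Step 17. [r4c8∈{1,2,7,9}] 7 has one home in col 8: r4c8 ⇒ r4c8=7.
Step 18. [r4c3∈{3}] r4c3's peers cover all but 3. So r4c3=3.
Step 19. [r1c3∈{6}] nothing but 6 survives at r1c3, so r1c3=6.
Step 20. [r2c5∈{3,6}] in row 2, 3 fits only at r2c5 ⇒ r2c5=3.
Step 21. [r9c5∈{9}] r9c5's peers cover all but 9 ⇒ r9c5=9.
Step 22. [r2c8∈{2}] r2c8 has the single candidate 2. So r2c8=2.
Step 23. [r4c7∈{1,2,9}] across row 4, 1 lands solely at r4c7. So r4c7=1.
Step 24. [r3c2∈{2}] r3c2 is down to just 2, so r3c2=2.
Step 25. [r3c6∈{9}] r3c6's peers cover all but 9. So r3c6=9.
Step 26. [r1c9∈{7,9}] row 1 places 9 nowhere but r1c9 ⇒ r1c9=9.
Step 27. [r5c7∈{2,6,9}] across box 6, 9 lands solely at r5c7. So r5c7=9.
Step 28. [r5c1∈{2}] r5c1 has the single candidate 2. So r5c1=2.
Step 29. [r4c1∈{9}] r4c1 is down to just 9 ⇒ r4c1=9.
Step 30. [r6c9∈{2,6}] in col 9, 2 fits only at r6c9. So r6c9=2.
Step 31. [r3c9∈{6,7}] across col 9, 7 lands solely at r3c9 ⇒ r3c9=7.
Step 32. [r6c1∈{5}] nothing but 5 survives at r6c1 ⇒ r6c1=5.
Step 33. [r5c6∈{3}] only 3 remains possible at r5c6. So r5c6=3.
Step 34. [r4c4∈{2}] r4c4 is down to just 2 ⇒ r4c4=2.
Step 35. [r8c7∈{2}] nothing but 2 survives at r8c7 ⇒ r8c7=2.
Step 36. [r1c1∈{3}] r1c1 is down to just 3, so r1c1=3.
Step 37. [r8c4∈{6}] only 6 remains possible at r8c4. So r8c4=6.
Step 38. [r6c4∈{9}] nothing but 9 survives at r6c4. So r6c4=9.
Step 39. [r9c8∈{1}] r9c8 is down to just 1 ⇒ r9c8=1.
Step 40. [r1c5∈{7}] r1c5 has the single candidate 7 ⇒ r1c5=7.
Step 41. [r7c7∈{7}] r7c7 has the single candidate 7, so r7c7=7.
Step 42. [r6c2∈{6}] r6c2 is down to just 6 ⇒ r6c2=6.
Step 43. [r6c3∈{7}] r6c3 has the single candidate 7. So r6c3=7.
Step 44. [r8c8∈{9}] r8c8's peers cover all but 9, so r8c8=9.
Step 45. [r2c7∈{6}] r2c7's peers cover all but 6. So r2c7=6.
Step 46. [r5c9∈{6}] nothing but 6 survives at r5c9. So r5c9=6.
Step 47. [r2c3∈{4}] r2c3's peers cover all but 4. So r2c3=4.
Step 48. [r4c5∈{4}] r4c5 has the single candidate 4. So r4c5=4.
Step 49. [r3c5∈{6}] r3c5 is down to just 6, so r3c5=6.
Step 50. [r9c4∈{3}] only 3 remains possible at r9c4. So r9c4=3.
Step 51. [r9c7∈{5}] r9c7 has the single candidate 5. So r9c7=5.
Step 52. [r1c6∈{2}] only 2 remains possible at r1c6, so r1c6=2.

Answer: 3 1 6 4 7 2 8 5 9 / 7 9 4 5 3 8 6 2 1 / 8 2 5 1 6 9 3 4 7 / 9 8 3 2 4 6 1 7 5 / 2 4 1 7 5 3 9 8 6 / 5 6 7 9 8 1 4 3 2 / 1 3 9 8 2 5 7 6 4 / 4 5 8 6 1 7 2 9 3 / 6 7 2 3 9 4 5 1 8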